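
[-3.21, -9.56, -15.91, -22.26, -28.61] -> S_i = -3.21 + -6.35*i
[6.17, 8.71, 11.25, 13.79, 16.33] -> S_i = 6.17 + 2.54*i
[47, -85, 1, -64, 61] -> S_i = Random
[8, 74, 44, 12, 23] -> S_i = Random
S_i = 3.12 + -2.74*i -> [3.12, 0.38, -2.36, -5.1, -7.84]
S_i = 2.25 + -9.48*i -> [2.25, -7.23, -16.71, -26.19, -35.67]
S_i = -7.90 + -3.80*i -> [-7.9, -11.7, -15.5, -19.3, -23.1]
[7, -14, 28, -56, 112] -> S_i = 7*-2^i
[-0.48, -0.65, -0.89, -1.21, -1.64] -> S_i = -0.48*1.36^i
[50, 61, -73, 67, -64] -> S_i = Random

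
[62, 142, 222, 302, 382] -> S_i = 62 + 80*i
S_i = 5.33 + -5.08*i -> [5.33, 0.25, -4.83, -9.91, -14.99]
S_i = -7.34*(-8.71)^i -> [-7.34, 63.93, -556.84, 4850.1, -42244.35]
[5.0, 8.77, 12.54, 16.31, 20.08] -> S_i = 5.00 + 3.77*i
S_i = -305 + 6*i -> [-305, -299, -293, -287, -281]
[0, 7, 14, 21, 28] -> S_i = 0 + 7*i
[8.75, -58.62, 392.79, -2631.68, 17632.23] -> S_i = 8.75*(-6.70)^i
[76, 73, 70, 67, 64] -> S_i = 76 + -3*i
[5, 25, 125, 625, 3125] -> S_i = 5*5^i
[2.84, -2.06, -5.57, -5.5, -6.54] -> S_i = Random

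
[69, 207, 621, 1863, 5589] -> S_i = 69*3^i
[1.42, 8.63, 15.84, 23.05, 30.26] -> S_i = 1.42 + 7.21*i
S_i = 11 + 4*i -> [11, 15, 19, 23, 27]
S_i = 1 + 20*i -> [1, 21, 41, 61, 81]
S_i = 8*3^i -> [8, 24, 72, 216, 648]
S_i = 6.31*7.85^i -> [6.31, 49.53, 388.84, 3052.38, 23961.17]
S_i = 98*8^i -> [98, 784, 6272, 50176, 401408]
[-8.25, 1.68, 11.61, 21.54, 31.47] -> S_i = -8.25 + 9.93*i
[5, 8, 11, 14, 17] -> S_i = 5 + 3*i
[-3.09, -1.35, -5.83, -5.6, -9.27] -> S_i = Random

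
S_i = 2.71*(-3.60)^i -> [2.71, -9.76, 35.12, -126.44, 455.18]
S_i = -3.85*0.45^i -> [-3.85, -1.73, -0.78, -0.35, -0.16]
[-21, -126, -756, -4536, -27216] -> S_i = -21*6^i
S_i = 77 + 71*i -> [77, 148, 219, 290, 361]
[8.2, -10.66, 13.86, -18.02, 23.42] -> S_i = 8.20*(-1.30)^i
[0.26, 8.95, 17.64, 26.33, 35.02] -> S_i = 0.26 + 8.69*i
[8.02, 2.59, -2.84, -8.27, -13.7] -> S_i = 8.02 + -5.43*i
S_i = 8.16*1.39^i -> [8.16, 11.34, 15.77, 21.91, 30.46]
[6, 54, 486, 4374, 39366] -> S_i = 6*9^i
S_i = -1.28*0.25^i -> [-1.28, -0.32, -0.08, -0.02, -0.0]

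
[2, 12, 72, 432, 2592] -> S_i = 2*6^i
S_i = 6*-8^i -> [6, -48, 384, -3072, 24576]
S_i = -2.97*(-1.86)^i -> [-2.97, 5.52, -10.28, 19.11, -35.55]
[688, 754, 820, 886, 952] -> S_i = 688 + 66*i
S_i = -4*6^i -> [-4, -24, -144, -864, -5184]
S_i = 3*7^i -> [3, 21, 147, 1029, 7203]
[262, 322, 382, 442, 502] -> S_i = 262 + 60*i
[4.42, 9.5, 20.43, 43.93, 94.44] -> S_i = 4.42*2.15^i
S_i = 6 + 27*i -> [6, 33, 60, 87, 114]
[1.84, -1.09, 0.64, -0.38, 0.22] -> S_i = 1.84*(-0.59)^i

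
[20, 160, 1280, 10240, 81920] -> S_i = 20*8^i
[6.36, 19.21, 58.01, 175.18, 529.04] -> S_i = 6.36*3.02^i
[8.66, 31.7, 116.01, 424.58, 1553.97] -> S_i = 8.66*3.66^i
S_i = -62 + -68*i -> [-62, -130, -198, -266, -334]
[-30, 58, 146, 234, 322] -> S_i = -30 + 88*i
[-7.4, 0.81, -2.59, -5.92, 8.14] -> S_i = Random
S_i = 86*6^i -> [86, 516, 3096, 18576, 111456]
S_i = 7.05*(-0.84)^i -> [7.05, -5.92, 4.97, -4.18, 3.51]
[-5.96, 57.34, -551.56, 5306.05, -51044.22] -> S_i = -5.96*(-9.62)^i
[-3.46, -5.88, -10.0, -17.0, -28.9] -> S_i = -3.46*1.70^i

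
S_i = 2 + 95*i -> [2, 97, 192, 287, 382]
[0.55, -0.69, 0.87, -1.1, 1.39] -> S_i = 0.55*(-1.26)^i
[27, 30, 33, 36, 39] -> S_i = 27 + 3*i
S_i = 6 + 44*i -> [6, 50, 94, 138, 182]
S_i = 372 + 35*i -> [372, 407, 442, 477, 512]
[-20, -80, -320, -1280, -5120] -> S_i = -20*4^i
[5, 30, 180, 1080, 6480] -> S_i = 5*6^i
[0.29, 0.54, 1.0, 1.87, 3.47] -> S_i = 0.29*1.86^i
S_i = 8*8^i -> [8, 64, 512, 4096, 32768]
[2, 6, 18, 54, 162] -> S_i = 2*3^i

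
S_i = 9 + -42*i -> [9, -33, -75, -117, -159]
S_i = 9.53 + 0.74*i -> [9.53, 10.27, 11.01, 11.75, 12.49]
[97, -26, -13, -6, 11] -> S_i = Random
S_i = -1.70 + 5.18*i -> [-1.7, 3.48, 8.66, 13.84, 19.02]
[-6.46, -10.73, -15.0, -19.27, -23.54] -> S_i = -6.46 + -4.27*i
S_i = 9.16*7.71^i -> [9.16, 70.62, 544.51, 4198.16, 32367.79]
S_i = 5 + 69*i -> [5, 74, 143, 212, 281]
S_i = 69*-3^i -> [69, -207, 621, -1863, 5589]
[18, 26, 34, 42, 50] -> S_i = 18 + 8*i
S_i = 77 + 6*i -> [77, 83, 89, 95, 101]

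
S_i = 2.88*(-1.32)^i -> [2.88, -3.8, 5.02, -6.62, 8.74]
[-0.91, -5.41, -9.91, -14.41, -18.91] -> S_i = -0.91 + -4.50*i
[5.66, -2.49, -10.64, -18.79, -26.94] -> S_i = 5.66 + -8.15*i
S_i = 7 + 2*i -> [7, 9, 11, 13, 15]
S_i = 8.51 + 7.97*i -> [8.51, 16.48, 24.45, 32.42, 40.39]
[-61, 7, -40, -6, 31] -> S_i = Random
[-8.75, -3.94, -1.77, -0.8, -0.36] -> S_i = -8.75*0.45^i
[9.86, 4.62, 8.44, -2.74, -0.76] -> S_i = Random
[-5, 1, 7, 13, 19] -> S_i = -5 + 6*i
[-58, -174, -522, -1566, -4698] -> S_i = -58*3^i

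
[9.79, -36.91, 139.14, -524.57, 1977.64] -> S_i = 9.79*(-3.77)^i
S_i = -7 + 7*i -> [-7, 0, 7, 14, 21]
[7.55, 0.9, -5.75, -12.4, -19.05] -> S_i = 7.55 + -6.65*i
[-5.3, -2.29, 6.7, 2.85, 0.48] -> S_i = Random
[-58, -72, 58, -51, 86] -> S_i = Random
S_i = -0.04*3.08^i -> [-0.04, -0.12, -0.38, -1.17, -3.6]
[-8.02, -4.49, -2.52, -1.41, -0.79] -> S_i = -8.02*0.56^i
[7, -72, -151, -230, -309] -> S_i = 7 + -79*i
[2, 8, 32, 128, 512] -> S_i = 2*4^i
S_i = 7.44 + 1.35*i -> [7.44, 8.79, 10.14, 11.49, 12.84]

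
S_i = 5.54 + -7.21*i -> [5.54, -1.67, -8.88, -16.09, -23.3]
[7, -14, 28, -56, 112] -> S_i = 7*-2^i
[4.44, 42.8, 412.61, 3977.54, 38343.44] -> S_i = 4.44*9.64^i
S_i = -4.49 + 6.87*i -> [-4.49, 2.38, 9.25, 16.12, 22.99]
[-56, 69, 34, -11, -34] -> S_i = Random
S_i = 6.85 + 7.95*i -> [6.85, 14.8, 22.75, 30.7, 38.65]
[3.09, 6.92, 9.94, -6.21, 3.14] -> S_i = Random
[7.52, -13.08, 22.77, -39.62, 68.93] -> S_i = 7.52*(-1.74)^i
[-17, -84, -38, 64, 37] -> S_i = Random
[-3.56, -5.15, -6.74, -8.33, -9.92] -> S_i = -3.56 + -1.59*i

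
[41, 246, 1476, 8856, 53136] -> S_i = 41*6^i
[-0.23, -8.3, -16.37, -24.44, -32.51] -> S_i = -0.23 + -8.07*i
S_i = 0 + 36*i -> [0, 36, 72, 108, 144]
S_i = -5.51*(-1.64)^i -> [-5.51, 9.04, -14.82, 24.3, -39.86]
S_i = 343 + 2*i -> [343, 345, 347, 349, 351]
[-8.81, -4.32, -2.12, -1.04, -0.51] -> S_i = -8.81*0.49^i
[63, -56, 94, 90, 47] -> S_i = Random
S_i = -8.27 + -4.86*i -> [-8.27, -13.13, -17.99, -22.85, -27.71]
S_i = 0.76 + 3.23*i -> [0.76, 3.99, 7.22, 10.45, 13.68]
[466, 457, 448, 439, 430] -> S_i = 466 + -9*i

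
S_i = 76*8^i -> [76, 608, 4864, 38912, 311296]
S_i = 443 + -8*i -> [443, 435, 427, 419, 411]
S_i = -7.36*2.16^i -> [-7.36, -15.9, -34.34, -74.17, -160.21]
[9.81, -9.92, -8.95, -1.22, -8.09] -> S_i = Random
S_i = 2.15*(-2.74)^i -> [2.15, -5.89, 16.14, -44.23, 121.18]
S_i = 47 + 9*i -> [47, 56, 65, 74, 83]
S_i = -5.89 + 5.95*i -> [-5.89, 0.06, 6.01, 11.96, 17.91]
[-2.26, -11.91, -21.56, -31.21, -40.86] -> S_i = -2.26 + -9.65*i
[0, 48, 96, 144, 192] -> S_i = 0 + 48*i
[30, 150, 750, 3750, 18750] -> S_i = 30*5^i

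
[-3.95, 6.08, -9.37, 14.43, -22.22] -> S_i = -3.95*(-1.54)^i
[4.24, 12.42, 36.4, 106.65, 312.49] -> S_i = 4.24*2.93^i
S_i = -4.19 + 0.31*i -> [-4.19, -3.88, -3.57, -3.26, -2.95]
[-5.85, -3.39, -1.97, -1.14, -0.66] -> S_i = -5.85*0.58^i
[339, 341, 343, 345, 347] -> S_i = 339 + 2*i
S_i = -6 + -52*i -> [-6, -58, -110, -162, -214]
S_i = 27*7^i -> [27, 189, 1323, 9261, 64827]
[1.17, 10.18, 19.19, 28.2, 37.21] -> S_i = 1.17 + 9.01*i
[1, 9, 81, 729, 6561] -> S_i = 1*9^i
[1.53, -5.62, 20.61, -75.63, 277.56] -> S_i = 1.53*(-3.67)^i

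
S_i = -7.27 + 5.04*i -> [-7.27, -2.23, 2.81, 7.85, 12.89]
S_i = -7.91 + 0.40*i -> [-7.91, -7.51, -7.11, -6.71, -6.31]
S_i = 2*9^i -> [2, 18, 162, 1458, 13122]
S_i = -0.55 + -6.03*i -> [-0.55, -6.58, -12.61, -18.64, -24.67]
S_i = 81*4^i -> [81, 324, 1296, 5184, 20736]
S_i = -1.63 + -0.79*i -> [-1.63, -2.42, -3.21, -4.0, -4.79]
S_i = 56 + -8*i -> [56, 48, 40, 32, 24]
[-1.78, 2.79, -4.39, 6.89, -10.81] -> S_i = -1.78*(-1.57)^i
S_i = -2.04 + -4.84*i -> [-2.04, -6.88, -11.72, -16.56, -21.4]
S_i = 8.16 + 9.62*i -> [8.16, 17.78, 27.4, 37.02, 46.64]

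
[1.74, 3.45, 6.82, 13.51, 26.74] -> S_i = 1.74*1.98^i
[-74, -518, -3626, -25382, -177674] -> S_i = -74*7^i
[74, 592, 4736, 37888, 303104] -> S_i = 74*8^i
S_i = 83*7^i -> [83, 581, 4067, 28469, 199283]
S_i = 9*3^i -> [9, 27, 81, 243, 729]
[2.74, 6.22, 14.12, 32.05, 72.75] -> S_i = 2.74*2.27^i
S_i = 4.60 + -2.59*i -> [4.6, 2.01, -0.58, -3.17, -5.76]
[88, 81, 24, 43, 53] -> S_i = Random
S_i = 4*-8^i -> [4, -32, 256, -2048, 16384]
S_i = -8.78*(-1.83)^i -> [-8.78, 16.07, -29.4, 53.81, -98.47]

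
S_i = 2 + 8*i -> [2, 10, 18, 26, 34]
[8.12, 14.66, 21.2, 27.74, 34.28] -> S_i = 8.12 + 6.54*i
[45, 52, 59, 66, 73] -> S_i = 45 + 7*i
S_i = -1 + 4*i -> [-1, 3, 7, 11, 15]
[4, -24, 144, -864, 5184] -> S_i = 4*-6^i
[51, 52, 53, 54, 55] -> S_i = 51 + 1*i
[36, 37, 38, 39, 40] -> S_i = 36 + 1*i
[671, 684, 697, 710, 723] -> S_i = 671 + 13*i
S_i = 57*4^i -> [57, 228, 912, 3648, 14592]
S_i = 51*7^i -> [51, 357, 2499, 17493, 122451]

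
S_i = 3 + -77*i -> [3, -74, -151, -228, -305]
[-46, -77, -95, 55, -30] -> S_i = Random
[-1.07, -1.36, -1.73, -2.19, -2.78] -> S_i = -1.07*1.27^i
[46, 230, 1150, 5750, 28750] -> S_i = 46*5^i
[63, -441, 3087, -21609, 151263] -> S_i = 63*-7^i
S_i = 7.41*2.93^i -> [7.41, 21.71, 63.61, 186.39, 546.12]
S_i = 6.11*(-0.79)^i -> [6.11, -4.83, 3.81, -3.01, 2.38]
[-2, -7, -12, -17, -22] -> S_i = -2 + -5*i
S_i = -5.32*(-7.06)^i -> [-5.32, 37.56, -265.17, 1872.09, -13216.93]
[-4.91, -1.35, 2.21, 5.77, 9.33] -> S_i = -4.91 + 3.56*i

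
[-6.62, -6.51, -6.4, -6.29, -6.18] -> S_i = -6.62 + 0.11*i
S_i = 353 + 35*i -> [353, 388, 423, 458, 493]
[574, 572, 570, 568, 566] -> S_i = 574 + -2*i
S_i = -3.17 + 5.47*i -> [-3.17, 2.3, 7.77, 13.24, 18.71]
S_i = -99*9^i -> [-99, -891, -8019, -72171, -649539]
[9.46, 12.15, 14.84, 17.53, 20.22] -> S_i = 9.46 + 2.69*i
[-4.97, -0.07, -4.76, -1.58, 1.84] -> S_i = Random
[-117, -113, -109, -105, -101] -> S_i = -117 + 4*i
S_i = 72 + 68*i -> [72, 140, 208, 276, 344]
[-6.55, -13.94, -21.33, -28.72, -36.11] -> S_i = -6.55 + -7.39*i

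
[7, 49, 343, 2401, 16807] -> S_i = 7*7^i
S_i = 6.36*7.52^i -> [6.36, 47.83, 359.66, 2704.65, 20338.95]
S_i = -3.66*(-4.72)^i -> [-3.66, 17.28, -81.54, 384.86, -1816.56]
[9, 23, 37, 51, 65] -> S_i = 9 + 14*i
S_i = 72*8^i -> [72, 576, 4608, 36864, 294912]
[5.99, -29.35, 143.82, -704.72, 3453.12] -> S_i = 5.99*(-4.90)^i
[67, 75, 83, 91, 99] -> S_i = 67 + 8*i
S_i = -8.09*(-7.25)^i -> [-8.09, 58.65, -425.23, 3082.92, -22351.18]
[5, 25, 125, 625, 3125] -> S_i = 5*5^i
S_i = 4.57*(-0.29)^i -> [4.57, -1.33, 0.38, -0.11, 0.03]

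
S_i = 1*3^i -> [1, 3, 9, 27, 81]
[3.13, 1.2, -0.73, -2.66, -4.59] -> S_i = 3.13 + -1.93*i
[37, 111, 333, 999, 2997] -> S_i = 37*3^i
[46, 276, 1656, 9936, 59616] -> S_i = 46*6^i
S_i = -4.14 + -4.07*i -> [-4.14, -8.21, -12.28, -16.35, -20.42]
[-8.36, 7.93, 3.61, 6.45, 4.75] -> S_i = Random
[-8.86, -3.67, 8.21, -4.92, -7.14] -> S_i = Random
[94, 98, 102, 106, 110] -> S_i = 94 + 4*i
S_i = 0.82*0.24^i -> [0.82, 0.2, 0.05, 0.01, 0.0]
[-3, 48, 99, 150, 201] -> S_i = -3 + 51*i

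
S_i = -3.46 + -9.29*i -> [-3.46, -12.75, -22.04, -31.33, -40.62]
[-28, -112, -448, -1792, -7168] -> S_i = -28*4^i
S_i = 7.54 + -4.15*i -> [7.54, 3.39, -0.76, -4.91, -9.06]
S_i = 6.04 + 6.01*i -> [6.04, 12.05, 18.06, 24.07, 30.08]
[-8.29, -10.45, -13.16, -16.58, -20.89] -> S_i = -8.29*1.26^i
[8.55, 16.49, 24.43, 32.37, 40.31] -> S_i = 8.55 + 7.94*i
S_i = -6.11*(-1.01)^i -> [-6.11, 6.17, -6.23, 6.3, -6.36]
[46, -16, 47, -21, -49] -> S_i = Random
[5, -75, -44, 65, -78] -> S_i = Random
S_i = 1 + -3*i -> [1, -2, -5, -8, -11]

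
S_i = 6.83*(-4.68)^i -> [6.83, -31.96, 149.59, -700.1, 3276.45]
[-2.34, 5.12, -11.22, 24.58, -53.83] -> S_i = -2.34*(-2.19)^i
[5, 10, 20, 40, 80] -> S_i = 5*2^i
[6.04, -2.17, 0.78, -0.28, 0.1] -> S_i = 6.04*(-0.36)^i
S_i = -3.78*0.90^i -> [-3.78, -3.4, -3.06, -2.76, -2.48]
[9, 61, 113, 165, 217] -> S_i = 9 + 52*i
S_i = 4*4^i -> [4, 16, 64, 256, 1024]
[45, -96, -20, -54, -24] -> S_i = Random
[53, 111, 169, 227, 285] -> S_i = 53 + 58*i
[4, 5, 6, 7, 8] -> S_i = 4 + 1*i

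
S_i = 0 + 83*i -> [0, 83, 166, 249, 332]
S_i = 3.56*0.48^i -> [3.56, 1.71, 0.82, 0.39, 0.19]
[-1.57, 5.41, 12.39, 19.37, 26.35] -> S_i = -1.57 + 6.98*i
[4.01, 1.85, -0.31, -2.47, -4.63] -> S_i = 4.01 + -2.16*i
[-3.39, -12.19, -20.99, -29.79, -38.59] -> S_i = -3.39 + -8.80*i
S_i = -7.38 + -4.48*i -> [-7.38, -11.86, -16.34, -20.82, -25.3]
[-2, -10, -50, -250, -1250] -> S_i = -2*5^i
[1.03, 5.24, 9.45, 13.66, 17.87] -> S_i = 1.03 + 4.21*i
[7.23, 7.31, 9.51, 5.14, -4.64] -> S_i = Random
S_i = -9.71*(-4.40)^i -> [-9.71, 42.72, -187.99, 827.14, -3639.4]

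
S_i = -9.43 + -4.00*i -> [-9.43, -13.43, -17.43, -21.43, -25.43]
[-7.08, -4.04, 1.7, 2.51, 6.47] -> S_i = Random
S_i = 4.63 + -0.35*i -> [4.63, 4.28, 3.93, 3.58, 3.23]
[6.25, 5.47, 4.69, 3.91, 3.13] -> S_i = 6.25 + -0.78*i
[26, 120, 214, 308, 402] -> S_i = 26 + 94*i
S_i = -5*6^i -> [-5, -30, -180, -1080, -6480]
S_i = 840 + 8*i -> [840, 848, 856, 864, 872]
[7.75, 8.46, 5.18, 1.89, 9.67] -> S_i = Random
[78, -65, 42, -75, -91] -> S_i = Random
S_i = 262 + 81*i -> [262, 343, 424, 505, 586]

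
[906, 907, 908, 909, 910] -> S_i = 906 + 1*i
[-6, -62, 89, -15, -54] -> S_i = Random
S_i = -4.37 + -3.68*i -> [-4.37, -8.05, -11.73, -15.41, -19.09]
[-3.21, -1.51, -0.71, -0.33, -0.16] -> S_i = -3.21*0.47^i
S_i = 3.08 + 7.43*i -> [3.08, 10.51, 17.94, 25.37, 32.8]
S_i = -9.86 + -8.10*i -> [-9.86, -17.96, -26.06, -34.16, -42.26]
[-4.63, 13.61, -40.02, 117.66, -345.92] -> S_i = -4.63*(-2.94)^i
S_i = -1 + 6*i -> [-1, 5, 11, 17, 23]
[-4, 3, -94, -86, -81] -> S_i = Random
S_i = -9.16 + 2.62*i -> [-9.16, -6.54, -3.92, -1.3, 1.32]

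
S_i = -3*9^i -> [-3, -27, -243, -2187, -19683]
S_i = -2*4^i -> [-2, -8, -32, -128, -512]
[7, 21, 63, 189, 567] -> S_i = 7*3^i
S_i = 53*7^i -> [53, 371, 2597, 18179, 127253]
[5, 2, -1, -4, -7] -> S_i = 5 + -3*i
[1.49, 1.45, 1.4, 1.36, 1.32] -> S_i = 1.49*0.97^i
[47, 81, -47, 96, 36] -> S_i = Random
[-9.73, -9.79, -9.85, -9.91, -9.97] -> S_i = -9.73 + -0.06*i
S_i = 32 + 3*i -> [32, 35, 38, 41, 44]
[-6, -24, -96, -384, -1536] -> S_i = -6*4^i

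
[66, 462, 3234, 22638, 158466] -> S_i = 66*7^i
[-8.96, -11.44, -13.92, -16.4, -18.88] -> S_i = -8.96 + -2.48*i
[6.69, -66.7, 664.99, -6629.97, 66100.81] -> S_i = 6.69*(-9.97)^i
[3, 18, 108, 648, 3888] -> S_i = 3*6^i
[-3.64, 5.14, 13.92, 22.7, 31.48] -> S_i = -3.64 + 8.78*i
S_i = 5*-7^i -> [5, -35, 245, -1715, 12005]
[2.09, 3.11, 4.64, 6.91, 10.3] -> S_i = 2.09*1.49^i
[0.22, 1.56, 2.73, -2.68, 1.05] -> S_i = Random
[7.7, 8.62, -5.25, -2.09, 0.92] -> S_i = Random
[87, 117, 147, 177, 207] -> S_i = 87 + 30*i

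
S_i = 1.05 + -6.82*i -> [1.05, -5.77, -12.59, -19.41, -26.23]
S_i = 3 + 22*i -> [3, 25, 47, 69, 91]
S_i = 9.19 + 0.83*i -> [9.19, 10.02, 10.85, 11.68, 12.51]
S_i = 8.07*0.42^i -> [8.07, 3.39, 1.42, 0.6, 0.25]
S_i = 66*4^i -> [66, 264, 1056, 4224, 16896]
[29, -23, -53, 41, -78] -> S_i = Random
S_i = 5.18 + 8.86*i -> [5.18, 14.04, 22.9, 31.76, 40.62]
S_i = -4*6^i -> [-4, -24, -144, -864, -5184]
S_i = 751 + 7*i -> [751, 758, 765, 772, 779]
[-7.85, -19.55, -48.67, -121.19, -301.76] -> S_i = -7.85*2.49^i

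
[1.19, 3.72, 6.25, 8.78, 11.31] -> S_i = 1.19 + 2.53*i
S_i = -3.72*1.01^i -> [-3.72, -3.76, -3.79, -3.83, -3.87]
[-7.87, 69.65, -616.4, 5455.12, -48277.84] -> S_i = -7.87*(-8.85)^i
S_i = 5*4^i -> [5, 20, 80, 320, 1280]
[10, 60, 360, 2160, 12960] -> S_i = 10*6^i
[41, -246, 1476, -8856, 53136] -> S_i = 41*-6^i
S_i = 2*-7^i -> [2, -14, 98, -686, 4802]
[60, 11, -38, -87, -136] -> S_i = 60 + -49*i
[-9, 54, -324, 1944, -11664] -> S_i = -9*-6^i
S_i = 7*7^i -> [7, 49, 343, 2401, 16807]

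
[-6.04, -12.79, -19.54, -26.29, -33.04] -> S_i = -6.04 + -6.75*i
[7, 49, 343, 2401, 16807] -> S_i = 7*7^i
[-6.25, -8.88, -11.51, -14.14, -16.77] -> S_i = -6.25 + -2.63*i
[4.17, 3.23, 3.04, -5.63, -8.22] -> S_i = Random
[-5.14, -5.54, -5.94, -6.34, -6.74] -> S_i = -5.14 + -0.40*i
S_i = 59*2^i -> [59, 118, 236, 472, 944]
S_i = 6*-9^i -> [6, -54, 486, -4374, 39366]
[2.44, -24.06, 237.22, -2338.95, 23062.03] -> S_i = 2.44*(-9.86)^i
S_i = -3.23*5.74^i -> [-3.23, -18.54, -106.42, -610.86, -3506.31]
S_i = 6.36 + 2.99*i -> [6.36, 9.35, 12.34, 15.33, 18.32]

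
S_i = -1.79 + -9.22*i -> [-1.79, -11.01, -20.23, -29.45, -38.67]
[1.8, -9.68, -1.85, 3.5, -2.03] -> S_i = Random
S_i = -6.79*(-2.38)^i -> [-6.79, 16.16, -38.46, 91.54, -217.86]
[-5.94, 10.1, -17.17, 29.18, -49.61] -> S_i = -5.94*(-1.70)^i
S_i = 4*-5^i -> [4, -20, 100, -500, 2500]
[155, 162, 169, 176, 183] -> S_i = 155 + 7*i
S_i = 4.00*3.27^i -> [4.0, 13.08, 42.77, 139.86, 457.35]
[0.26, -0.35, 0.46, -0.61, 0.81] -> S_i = 0.26*(-1.33)^i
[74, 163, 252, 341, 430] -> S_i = 74 + 89*i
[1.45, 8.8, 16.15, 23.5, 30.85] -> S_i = 1.45 + 7.35*i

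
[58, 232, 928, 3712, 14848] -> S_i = 58*4^i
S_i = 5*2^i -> [5, 10, 20, 40, 80]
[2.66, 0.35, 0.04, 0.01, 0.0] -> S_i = 2.66*0.13^i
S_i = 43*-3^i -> [43, -129, 387, -1161, 3483]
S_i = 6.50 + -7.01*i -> [6.5, -0.51, -7.52, -14.53, -21.54]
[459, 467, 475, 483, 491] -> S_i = 459 + 8*i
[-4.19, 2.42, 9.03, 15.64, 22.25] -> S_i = -4.19 + 6.61*i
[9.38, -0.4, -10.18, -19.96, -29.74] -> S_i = 9.38 + -9.78*i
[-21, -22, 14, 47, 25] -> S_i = Random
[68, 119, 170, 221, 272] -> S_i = 68 + 51*i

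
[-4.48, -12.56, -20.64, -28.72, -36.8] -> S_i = -4.48 + -8.08*i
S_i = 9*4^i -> [9, 36, 144, 576, 2304]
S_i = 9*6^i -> [9, 54, 324, 1944, 11664]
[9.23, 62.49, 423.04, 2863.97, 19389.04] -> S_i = 9.23*6.77^i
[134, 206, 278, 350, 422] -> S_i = 134 + 72*i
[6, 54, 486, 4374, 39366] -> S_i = 6*9^i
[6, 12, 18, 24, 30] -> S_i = 6 + 6*i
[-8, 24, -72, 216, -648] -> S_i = -8*-3^i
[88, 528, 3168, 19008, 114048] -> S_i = 88*6^i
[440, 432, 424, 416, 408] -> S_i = 440 + -8*i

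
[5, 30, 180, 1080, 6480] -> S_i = 5*6^i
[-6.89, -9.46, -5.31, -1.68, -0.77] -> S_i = Random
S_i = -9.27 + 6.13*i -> [-9.27, -3.14, 2.99, 9.12, 15.25]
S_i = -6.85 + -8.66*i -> [-6.85, -15.51, -24.17, -32.83, -41.49]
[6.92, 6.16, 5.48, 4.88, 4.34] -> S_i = 6.92*0.89^i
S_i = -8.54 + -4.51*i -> [-8.54, -13.05, -17.56, -22.07, -26.58]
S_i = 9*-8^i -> [9, -72, 576, -4608, 36864]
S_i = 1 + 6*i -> [1, 7, 13, 19, 25]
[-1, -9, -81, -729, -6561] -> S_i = -1*9^i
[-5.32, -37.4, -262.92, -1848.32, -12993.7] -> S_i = -5.32*7.03^i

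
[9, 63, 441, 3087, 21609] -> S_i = 9*7^i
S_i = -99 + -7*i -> [-99, -106, -113, -120, -127]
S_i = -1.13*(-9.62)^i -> [-1.13, 10.87, -104.58, 1006.01, -9677.85]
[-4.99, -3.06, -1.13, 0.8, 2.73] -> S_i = -4.99 + 1.93*i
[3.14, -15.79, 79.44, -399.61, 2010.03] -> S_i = 3.14*(-5.03)^i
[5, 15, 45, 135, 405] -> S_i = 5*3^i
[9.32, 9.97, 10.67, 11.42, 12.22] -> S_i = 9.32*1.07^i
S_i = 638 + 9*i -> [638, 647, 656, 665, 674]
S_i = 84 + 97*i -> [84, 181, 278, 375, 472]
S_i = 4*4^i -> [4, 16, 64, 256, 1024]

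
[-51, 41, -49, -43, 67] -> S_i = Random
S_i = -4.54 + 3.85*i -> [-4.54, -0.69, 3.16, 7.01, 10.86]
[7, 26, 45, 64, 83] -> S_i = 7 + 19*i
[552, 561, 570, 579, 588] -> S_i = 552 + 9*i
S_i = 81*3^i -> [81, 243, 729, 2187, 6561]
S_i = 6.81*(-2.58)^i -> [6.81, -17.57, 45.33, -116.95, 301.74]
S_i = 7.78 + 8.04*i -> [7.78, 15.82, 23.86, 31.9, 39.94]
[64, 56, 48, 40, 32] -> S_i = 64 + -8*i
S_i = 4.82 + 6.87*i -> [4.82, 11.69, 18.56, 25.43, 32.3]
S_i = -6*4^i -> [-6, -24, -96, -384, -1536]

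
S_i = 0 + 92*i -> [0, 92, 184, 276, 368]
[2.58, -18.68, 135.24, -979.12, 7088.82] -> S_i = 2.58*(-7.24)^i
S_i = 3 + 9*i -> [3, 12, 21, 30, 39]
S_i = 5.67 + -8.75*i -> [5.67, -3.08, -11.83, -20.58, -29.33]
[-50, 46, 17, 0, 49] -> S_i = Random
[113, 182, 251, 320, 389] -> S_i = 113 + 69*i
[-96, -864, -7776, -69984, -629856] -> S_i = -96*9^i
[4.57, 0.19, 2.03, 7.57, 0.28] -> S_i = Random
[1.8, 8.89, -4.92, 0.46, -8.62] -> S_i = Random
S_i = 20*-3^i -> [20, -60, 180, -540, 1620]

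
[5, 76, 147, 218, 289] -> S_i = 5 + 71*i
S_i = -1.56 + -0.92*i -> [-1.56, -2.48, -3.4, -4.32, -5.24]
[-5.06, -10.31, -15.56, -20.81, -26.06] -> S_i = -5.06 + -5.25*i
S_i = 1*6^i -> [1, 6, 36, 216, 1296]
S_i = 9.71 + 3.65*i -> [9.71, 13.36, 17.01, 20.66, 24.31]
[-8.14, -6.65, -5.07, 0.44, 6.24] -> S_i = Random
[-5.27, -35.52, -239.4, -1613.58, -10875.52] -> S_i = -5.27*6.74^i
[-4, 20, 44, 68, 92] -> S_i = -4 + 24*i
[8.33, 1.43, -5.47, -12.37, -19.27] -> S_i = 8.33 + -6.90*i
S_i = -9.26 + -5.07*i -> [-9.26, -14.33, -19.4, -24.47, -29.54]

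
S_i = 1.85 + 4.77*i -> [1.85, 6.62, 11.39, 16.16, 20.93]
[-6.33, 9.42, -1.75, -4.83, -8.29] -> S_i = Random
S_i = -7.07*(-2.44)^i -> [-7.07, 17.25, -42.09, 102.7, -250.6]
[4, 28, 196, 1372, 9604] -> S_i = 4*7^i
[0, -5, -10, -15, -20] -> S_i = 0 + -5*i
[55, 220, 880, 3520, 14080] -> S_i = 55*4^i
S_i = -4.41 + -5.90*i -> [-4.41, -10.31, -16.21, -22.11, -28.01]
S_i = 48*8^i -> [48, 384, 3072, 24576, 196608]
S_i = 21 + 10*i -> [21, 31, 41, 51, 61]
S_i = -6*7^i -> [-6, -42, -294, -2058, -14406]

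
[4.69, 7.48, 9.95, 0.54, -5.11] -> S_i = Random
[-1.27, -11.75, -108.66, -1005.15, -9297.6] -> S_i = -1.27*9.25^i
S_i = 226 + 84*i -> [226, 310, 394, 478, 562]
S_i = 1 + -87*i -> [1, -86, -173, -260, -347]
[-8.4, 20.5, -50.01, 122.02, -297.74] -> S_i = -8.40*(-2.44)^i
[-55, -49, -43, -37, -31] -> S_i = -55 + 6*i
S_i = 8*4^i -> [8, 32, 128, 512, 2048]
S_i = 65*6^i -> [65, 390, 2340, 14040, 84240]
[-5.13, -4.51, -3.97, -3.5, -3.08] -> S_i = -5.13*0.88^i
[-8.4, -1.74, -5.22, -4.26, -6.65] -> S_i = Random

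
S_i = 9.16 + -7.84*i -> [9.16, 1.32, -6.52, -14.36, -22.2]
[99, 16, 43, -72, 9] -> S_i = Random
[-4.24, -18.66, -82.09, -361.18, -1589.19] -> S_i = -4.24*4.40^i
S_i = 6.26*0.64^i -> [6.26, 4.01, 2.56, 1.64, 1.05]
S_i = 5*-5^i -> [5, -25, 125, -625, 3125]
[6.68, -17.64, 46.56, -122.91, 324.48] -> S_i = 6.68*(-2.64)^i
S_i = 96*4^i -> [96, 384, 1536, 6144, 24576]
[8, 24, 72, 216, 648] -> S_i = 8*3^i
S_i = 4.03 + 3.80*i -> [4.03, 7.83, 11.63, 15.43, 19.23]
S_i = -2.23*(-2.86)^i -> [-2.23, 6.38, -18.24, 52.17, -149.2]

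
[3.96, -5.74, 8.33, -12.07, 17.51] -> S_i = 3.96*(-1.45)^i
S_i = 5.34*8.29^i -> [5.34, 44.27, 366.99, 3042.32, 25220.83]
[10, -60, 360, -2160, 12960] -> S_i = 10*-6^i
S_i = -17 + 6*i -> [-17, -11, -5, 1, 7]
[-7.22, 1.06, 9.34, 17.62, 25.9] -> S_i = -7.22 + 8.28*i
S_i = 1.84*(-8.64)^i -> [1.84, -15.9, 137.36, -1186.75, 10253.52]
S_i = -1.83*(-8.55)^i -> [-1.83, 15.65, -133.78, 1143.8, -9779.48]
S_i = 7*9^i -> [7, 63, 567, 5103, 45927]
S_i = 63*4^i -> [63, 252, 1008, 4032, 16128]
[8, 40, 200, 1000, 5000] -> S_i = 8*5^i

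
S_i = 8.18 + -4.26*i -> [8.18, 3.92, -0.34, -4.6, -8.86]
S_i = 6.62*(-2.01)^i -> [6.62, -13.31, 26.75, -53.76, 108.05]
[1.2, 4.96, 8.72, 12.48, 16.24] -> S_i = 1.20 + 3.76*i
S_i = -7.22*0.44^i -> [-7.22, -3.18, -1.4, -0.62, -0.27]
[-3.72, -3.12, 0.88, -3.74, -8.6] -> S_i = Random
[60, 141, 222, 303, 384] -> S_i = 60 + 81*i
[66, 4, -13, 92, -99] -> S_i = Random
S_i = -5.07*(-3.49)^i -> [-5.07, 17.69, -61.75, 215.52, -752.16]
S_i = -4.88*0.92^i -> [-4.88, -4.49, -4.13, -3.8, -3.5]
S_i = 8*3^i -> [8, 24, 72, 216, 648]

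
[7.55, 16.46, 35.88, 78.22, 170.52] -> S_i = 7.55*2.18^i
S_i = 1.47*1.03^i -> [1.47, 1.51, 1.56, 1.61, 1.65]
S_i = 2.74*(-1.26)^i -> [2.74, -3.45, 4.35, -5.48, 6.91]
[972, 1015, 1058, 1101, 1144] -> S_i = 972 + 43*i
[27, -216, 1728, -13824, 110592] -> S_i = 27*-8^i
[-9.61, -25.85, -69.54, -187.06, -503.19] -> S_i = -9.61*2.69^i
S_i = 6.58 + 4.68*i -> [6.58, 11.26, 15.94, 20.62, 25.3]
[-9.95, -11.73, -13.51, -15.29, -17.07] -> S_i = -9.95 + -1.78*i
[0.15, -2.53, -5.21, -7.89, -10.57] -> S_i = 0.15 + -2.68*i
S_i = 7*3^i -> [7, 21, 63, 189, 567]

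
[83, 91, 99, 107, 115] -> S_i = 83 + 8*i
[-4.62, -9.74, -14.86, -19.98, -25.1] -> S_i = -4.62 + -5.12*i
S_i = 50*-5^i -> [50, -250, 1250, -6250, 31250]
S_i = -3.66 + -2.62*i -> [-3.66, -6.28, -8.9, -11.52, -14.14]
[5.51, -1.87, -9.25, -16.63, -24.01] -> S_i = 5.51 + -7.38*i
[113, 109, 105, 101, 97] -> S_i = 113 + -4*i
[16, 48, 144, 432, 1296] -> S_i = 16*3^i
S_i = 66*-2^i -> [66, -132, 264, -528, 1056]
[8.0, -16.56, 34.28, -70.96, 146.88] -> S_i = 8.00*(-2.07)^i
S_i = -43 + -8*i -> [-43, -51, -59, -67, -75]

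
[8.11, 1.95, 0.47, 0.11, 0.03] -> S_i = 8.11*0.24^i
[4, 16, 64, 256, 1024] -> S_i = 4*4^i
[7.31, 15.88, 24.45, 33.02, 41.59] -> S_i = 7.31 + 8.57*i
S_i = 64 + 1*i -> [64, 65, 66, 67, 68]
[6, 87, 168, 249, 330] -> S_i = 6 + 81*i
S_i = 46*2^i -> [46, 92, 184, 368, 736]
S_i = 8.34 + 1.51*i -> [8.34, 9.85, 11.36, 12.87, 14.38]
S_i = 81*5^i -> [81, 405, 2025, 10125, 50625]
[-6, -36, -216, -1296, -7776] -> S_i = -6*6^i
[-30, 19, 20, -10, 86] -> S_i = Random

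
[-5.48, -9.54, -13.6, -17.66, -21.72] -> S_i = -5.48 + -4.06*i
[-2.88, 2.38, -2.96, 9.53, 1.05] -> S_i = Random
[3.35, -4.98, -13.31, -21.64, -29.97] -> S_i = 3.35 + -8.33*i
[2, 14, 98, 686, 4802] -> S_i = 2*7^i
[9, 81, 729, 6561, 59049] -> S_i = 9*9^i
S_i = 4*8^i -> [4, 32, 256, 2048, 16384]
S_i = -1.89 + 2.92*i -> [-1.89, 1.03, 3.95, 6.87, 9.79]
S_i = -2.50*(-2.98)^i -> [-2.5, 7.45, -22.2, 66.16, -197.15]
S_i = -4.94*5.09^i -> [-4.94, -25.14, -127.99, -651.45, -3315.87]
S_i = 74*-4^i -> [74, -296, 1184, -4736, 18944]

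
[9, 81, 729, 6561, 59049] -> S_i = 9*9^i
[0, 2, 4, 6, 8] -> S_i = 0 + 2*i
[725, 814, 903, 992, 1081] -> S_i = 725 + 89*i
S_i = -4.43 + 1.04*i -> [-4.43, -3.39, -2.35, -1.31, -0.27]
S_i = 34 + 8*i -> [34, 42, 50, 58, 66]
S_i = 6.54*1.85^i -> [6.54, 12.1, 22.38, 41.41, 76.61]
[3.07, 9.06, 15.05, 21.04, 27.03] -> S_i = 3.07 + 5.99*i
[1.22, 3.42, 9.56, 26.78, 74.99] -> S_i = 1.22*2.80^i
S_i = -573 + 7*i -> [-573, -566, -559, -552, -545]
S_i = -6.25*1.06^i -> [-6.25, -6.62, -7.02, -7.44, -7.89]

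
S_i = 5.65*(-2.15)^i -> [5.65, -12.15, 26.12, -56.15, 120.73]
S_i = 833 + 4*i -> [833, 837, 841, 845, 849]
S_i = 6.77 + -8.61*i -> [6.77, -1.84, -10.45, -19.06, -27.67]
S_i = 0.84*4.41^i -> [0.84, 3.7, 16.34, 72.04, 317.71]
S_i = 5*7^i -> [5, 35, 245, 1715, 12005]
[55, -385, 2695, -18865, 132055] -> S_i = 55*-7^i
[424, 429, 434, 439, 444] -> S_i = 424 + 5*i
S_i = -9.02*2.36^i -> [-9.02, -21.29, -50.24, -118.56, -279.8]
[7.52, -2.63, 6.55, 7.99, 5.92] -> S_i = Random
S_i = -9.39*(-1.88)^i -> [-9.39, 17.65, -33.19, 62.39, -117.3]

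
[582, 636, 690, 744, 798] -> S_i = 582 + 54*i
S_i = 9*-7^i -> [9, -63, 441, -3087, 21609]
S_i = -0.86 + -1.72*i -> [-0.86, -2.58, -4.3, -6.02, -7.74]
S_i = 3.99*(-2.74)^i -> [3.99, -10.93, 29.96, -82.08, 224.89]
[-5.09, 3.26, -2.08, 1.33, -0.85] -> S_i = -5.09*(-0.64)^i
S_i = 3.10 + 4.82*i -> [3.1, 7.92, 12.74, 17.56, 22.38]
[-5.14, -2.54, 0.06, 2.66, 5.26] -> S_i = -5.14 + 2.60*i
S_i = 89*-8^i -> [89, -712, 5696, -45568, 364544]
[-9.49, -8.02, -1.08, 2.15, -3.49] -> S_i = Random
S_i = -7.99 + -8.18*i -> [-7.99, -16.17, -24.35, -32.53, -40.71]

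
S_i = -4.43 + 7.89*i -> [-4.43, 3.46, 11.35, 19.24, 27.13]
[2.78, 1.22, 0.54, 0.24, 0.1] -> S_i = 2.78*0.44^i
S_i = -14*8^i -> [-14, -112, -896, -7168, -57344]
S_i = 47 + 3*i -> [47, 50, 53, 56, 59]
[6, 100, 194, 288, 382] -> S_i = 6 + 94*i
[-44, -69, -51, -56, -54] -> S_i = Random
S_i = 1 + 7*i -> [1, 8, 15, 22, 29]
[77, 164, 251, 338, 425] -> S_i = 77 + 87*i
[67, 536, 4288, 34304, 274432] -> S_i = 67*8^i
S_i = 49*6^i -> [49, 294, 1764, 10584, 63504]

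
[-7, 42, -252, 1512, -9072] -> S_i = -7*-6^i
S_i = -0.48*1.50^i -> [-0.48, -0.72, -1.08, -1.62, -2.43]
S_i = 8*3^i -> [8, 24, 72, 216, 648]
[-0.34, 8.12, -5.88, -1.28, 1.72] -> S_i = Random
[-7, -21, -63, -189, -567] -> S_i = -7*3^i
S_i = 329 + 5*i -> [329, 334, 339, 344, 349]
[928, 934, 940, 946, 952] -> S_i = 928 + 6*i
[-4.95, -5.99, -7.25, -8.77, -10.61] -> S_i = -4.95*1.21^i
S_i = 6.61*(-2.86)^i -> [6.61, -18.9, 54.07, -154.63, 442.25]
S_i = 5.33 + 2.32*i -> [5.33, 7.65, 9.97, 12.29, 14.61]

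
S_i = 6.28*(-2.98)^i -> [6.28, -18.71, 55.77, -166.19, 495.25]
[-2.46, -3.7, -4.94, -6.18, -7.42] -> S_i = -2.46 + -1.24*i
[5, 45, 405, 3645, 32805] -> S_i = 5*9^i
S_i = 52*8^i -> [52, 416, 3328, 26624, 212992]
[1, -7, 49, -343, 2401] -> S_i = 1*-7^i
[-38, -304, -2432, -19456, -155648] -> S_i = -38*8^i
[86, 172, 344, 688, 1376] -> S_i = 86*2^i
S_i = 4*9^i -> [4, 36, 324, 2916, 26244]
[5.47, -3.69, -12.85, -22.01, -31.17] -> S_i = 5.47 + -9.16*i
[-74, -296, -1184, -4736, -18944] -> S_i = -74*4^i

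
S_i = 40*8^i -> [40, 320, 2560, 20480, 163840]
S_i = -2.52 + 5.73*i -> [-2.52, 3.21, 8.94, 14.67, 20.4]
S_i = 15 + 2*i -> [15, 17, 19, 21, 23]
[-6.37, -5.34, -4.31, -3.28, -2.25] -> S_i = -6.37 + 1.03*i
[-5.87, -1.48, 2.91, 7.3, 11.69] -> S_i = -5.87 + 4.39*i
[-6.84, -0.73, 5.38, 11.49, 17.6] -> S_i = -6.84 + 6.11*i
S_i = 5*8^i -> [5, 40, 320, 2560, 20480]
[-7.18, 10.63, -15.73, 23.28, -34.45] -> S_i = -7.18*(-1.48)^i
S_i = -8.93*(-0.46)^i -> [-8.93, 4.11, -1.89, 0.87, -0.4]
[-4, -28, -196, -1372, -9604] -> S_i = -4*7^i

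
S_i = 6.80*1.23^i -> [6.8, 8.36, 10.29, 12.65, 15.56]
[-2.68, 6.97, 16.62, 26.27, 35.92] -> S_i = -2.68 + 9.65*i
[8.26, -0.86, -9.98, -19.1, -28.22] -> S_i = 8.26 + -9.12*i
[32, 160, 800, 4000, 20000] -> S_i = 32*5^i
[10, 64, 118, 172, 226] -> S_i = 10 + 54*i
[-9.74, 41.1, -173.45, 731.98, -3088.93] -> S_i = -9.74*(-4.22)^i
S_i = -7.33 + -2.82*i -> [-7.33, -10.15, -12.97, -15.79, -18.61]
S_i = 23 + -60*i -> [23, -37, -97, -157, -217]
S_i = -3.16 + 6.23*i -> [-3.16, 3.07, 9.3, 15.53, 21.76]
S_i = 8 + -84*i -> [8, -76, -160, -244, -328]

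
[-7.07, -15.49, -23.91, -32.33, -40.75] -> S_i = -7.07 + -8.42*i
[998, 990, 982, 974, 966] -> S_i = 998 + -8*i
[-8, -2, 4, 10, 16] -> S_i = -8 + 6*i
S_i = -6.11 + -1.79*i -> [-6.11, -7.9, -9.69, -11.48, -13.27]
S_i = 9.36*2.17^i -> [9.36, 20.31, 44.08, 95.64, 207.55]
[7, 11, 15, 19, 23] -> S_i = 7 + 4*i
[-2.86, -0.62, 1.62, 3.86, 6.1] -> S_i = -2.86 + 2.24*i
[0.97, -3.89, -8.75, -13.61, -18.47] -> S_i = 0.97 + -4.86*i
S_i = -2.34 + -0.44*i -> [-2.34, -2.78, -3.22, -3.66, -4.1]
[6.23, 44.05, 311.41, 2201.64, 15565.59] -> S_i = 6.23*7.07^i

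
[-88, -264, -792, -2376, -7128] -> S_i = -88*3^i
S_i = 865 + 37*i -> [865, 902, 939, 976, 1013]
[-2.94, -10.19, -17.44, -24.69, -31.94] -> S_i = -2.94 + -7.25*i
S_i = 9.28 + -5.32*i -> [9.28, 3.96, -1.36, -6.68, -12.0]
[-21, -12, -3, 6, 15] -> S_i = -21 + 9*i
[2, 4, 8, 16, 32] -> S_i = 2*2^i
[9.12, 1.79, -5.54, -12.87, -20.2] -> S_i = 9.12 + -7.33*i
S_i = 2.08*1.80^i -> [2.08, 3.74, 6.74, 12.13, 21.84]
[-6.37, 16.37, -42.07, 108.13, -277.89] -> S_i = -6.37*(-2.57)^i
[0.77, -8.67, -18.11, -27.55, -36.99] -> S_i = 0.77 + -9.44*i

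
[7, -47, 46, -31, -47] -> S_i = Random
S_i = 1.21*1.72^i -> [1.21, 2.08, 3.58, 6.16, 10.59]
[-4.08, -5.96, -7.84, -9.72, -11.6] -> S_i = -4.08 + -1.88*i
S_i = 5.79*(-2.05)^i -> [5.79, -11.87, 24.33, -49.88, 102.26]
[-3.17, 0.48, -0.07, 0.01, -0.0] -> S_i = -3.17*(-0.15)^i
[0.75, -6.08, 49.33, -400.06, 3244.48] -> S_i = 0.75*(-8.11)^i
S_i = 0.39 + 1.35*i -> [0.39, 1.74, 3.09, 4.44, 5.79]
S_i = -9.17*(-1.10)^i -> [-9.17, 10.09, -11.1, 12.21, -13.43]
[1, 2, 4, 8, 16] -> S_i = 1*2^i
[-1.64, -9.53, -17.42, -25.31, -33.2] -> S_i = -1.64 + -7.89*i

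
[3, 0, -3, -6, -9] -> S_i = 3 + -3*i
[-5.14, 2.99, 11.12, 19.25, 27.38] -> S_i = -5.14 + 8.13*i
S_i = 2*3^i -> [2, 6, 18, 54, 162]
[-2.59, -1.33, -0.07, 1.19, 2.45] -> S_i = -2.59 + 1.26*i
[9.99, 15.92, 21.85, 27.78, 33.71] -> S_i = 9.99 + 5.93*i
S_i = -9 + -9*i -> [-9, -18, -27, -36, -45]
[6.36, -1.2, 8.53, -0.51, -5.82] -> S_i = Random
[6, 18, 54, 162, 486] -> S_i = 6*3^i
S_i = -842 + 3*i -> [-842, -839, -836, -833, -830]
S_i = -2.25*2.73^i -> [-2.25, -6.14, -16.77, -45.78, -124.98]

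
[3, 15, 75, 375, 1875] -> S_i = 3*5^i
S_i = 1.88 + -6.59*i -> [1.88, -4.71, -11.3, -17.89, -24.48]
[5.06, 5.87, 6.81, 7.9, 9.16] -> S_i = 5.06*1.16^i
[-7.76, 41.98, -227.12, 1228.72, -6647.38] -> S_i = -7.76*(-5.41)^i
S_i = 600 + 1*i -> [600, 601, 602, 603, 604]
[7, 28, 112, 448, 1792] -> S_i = 7*4^i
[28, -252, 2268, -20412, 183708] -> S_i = 28*-9^i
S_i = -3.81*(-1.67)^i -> [-3.81, 6.36, -10.63, 17.74, -29.63]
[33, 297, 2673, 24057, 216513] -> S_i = 33*9^i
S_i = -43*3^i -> [-43, -129, -387, -1161, -3483]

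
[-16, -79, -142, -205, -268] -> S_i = -16 + -63*i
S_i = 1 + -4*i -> [1, -3, -7, -11, -15]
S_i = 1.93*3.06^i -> [1.93, 5.91, 18.07, 55.3, 169.22]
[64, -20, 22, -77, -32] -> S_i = Random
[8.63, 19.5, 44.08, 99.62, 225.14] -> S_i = 8.63*2.26^i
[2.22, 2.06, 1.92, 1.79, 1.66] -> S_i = 2.22*0.93^i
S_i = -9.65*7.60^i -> [-9.65, -73.34, -557.38, -4236.12, -32194.5]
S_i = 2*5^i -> [2, 10, 50, 250, 1250]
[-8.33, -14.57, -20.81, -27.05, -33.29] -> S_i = -8.33 + -6.24*i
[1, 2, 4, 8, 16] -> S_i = 1*2^i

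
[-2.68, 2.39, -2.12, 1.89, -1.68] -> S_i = -2.68*(-0.89)^i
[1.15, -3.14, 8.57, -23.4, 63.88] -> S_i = 1.15*(-2.73)^i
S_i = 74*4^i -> [74, 296, 1184, 4736, 18944]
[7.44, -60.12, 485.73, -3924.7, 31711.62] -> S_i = 7.44*(-8.08)^i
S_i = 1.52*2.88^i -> [1.52, 4.38, 12.61, 36.31, 104.57]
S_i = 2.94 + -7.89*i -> [2.94, -4.95, -12.84, -20.73, -28.62]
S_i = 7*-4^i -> [7, -28, 112, -448, 1792]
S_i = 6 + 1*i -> [6, 7, 8, 9, 10]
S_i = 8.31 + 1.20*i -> [8.31, 9.51, 10.71, 11.91, 13.11]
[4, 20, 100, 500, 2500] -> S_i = 4*5^i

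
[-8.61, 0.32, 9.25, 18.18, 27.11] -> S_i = -8.61 + 8.93*i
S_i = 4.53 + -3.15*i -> [4.53, 1.38, -1.77, -4.92, -8.07]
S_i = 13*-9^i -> [13, -117, 1053, -9477, 85293]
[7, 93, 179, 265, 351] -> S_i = 7 + 86*i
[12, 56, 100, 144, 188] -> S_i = 12 + 44*i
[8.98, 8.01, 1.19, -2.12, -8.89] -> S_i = Random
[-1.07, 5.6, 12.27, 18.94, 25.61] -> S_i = -1.07 + 6.67*i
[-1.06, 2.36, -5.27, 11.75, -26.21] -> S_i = -1.06*(-2.23)^i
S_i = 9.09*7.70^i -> [9.09, 69.99, 538.95, 4149.88, 31954.11]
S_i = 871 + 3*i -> [871, 874, 877, 880, 883]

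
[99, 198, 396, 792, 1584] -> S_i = 99*2^i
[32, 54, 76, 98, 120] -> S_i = 32 + 22*i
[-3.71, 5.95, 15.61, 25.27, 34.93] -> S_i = -3.71 + 9.66*i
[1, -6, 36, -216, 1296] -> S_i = 1*-6^i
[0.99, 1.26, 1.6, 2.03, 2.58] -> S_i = 0.99*1.27^i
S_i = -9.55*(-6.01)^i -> [-9.55, 57.4, -344.95, 2073.13, -12459.52]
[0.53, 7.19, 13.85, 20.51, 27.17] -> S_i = 0.53 + 6.66*i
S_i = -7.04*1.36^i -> [-7.04, -9.57, -13.02, -17.71, -24.08]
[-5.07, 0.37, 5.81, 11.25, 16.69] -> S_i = -5.07 + 5.44*i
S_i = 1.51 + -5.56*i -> [1.51, -4.05, -9.61, -15.17, -20.73]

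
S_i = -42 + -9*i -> [-42, -51, -60, -69, -78]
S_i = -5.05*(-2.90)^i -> [-5.05, 14.64, -42.47, 123.16, -357.18]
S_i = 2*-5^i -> [2, -10, 50, -250, 1250]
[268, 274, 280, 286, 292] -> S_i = 268 + 6*i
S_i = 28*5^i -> [28, 140, 700, 3500, 17500]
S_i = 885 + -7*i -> [885, 878, 871, 864, 857]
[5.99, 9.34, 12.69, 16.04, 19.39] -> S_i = 5.99 + 3.35*i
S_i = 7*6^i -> [7, 42, 252, 1512, 9072]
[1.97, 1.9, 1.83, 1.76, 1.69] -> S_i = 1.97 + -0.07*i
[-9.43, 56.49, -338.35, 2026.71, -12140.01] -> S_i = -9.43*(-5.99)^i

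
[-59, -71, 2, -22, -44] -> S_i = Random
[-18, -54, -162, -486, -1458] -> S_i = -18*3^i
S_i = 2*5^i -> [2, 10, 50, 250, 1250]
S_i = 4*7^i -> [4, 28, 196, 1372, 9604]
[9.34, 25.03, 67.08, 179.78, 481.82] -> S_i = 9.34*2.68^i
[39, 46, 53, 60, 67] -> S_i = 39 + 7*i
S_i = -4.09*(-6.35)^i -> [-4.09, 25.97, -164.92, 1047.24, -6649.95]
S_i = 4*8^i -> [4, 32, 256, 2048, 16384]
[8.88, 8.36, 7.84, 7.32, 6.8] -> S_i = 8.88 + -0.52*i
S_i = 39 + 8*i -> [39, 47, 55, 63, 71]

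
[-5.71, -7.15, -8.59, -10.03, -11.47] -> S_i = -5.71 + -1.44*i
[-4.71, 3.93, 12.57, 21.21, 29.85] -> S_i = -4.71 + 8.64*i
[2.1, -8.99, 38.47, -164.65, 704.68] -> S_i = 2.10*(-4.28)^i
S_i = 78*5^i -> [78, 390, 1950, 9750, 48750]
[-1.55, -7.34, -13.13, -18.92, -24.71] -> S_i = -1.55 + -5.79*i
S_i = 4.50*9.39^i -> [4.5, 42.26, 396.77, 3725.71, 34984.44]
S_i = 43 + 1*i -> [43, 44, 45, 46, 47]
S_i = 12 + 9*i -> [12, 21, 30, 39, 48]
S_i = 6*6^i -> [6, 36, 216, 1296, 7776]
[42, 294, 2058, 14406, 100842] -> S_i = 42*7^i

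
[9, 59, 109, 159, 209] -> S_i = 9 + 50*i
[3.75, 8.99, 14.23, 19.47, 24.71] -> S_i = 3.75 + 5.24*i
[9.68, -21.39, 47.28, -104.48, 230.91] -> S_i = 9.68*(-2.21)^i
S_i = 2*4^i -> [2, 8, 32, 128, 512]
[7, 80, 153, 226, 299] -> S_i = 7 + 73*i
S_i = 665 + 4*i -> [665, 669, 673, 677, 681]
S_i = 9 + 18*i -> [9, 27, 45, 63, 81]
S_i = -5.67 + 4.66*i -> [-5.67, -1.01, 3.65, 8.31, 12.97]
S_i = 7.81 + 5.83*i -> [7.81, 13.64, 19.47, 25.3, 31.13]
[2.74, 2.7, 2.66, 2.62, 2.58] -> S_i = 2.74 + -0.04*i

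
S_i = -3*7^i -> [-3, -21, -147, -1029, -7203]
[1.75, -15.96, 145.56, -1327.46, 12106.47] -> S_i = 1.75*(-9.12)^i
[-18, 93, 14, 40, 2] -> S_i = Random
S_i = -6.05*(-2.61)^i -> [-6.05, 15.79, -41.21, 107.57, -280.75]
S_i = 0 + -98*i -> [0, -98, -196, -294, -392]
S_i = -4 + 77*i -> [-4, 73, 150, 227, 304]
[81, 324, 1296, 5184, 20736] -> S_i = 81*4^i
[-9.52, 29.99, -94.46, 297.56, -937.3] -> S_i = -9.52*(-3.15)^i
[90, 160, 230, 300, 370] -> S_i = 90 + 70*i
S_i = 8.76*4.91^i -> [8.76, 43.01, 211.19, 1036.93, 5091.32]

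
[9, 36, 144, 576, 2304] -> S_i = 9*4^i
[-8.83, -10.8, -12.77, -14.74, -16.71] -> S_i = -8.83 + -1.97*i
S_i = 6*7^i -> [6, 42, 294, 2058, 14406]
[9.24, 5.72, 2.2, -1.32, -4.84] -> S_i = 9.24 + -3.52*i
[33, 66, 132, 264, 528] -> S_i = 33*2^i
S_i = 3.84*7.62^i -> [3.84, 29.26, 222.97, 1699.01, 12946.46]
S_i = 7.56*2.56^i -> [7.56, 19.35, 49.55, 126.84, 324.7]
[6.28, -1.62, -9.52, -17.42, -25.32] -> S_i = 6.28 + -7.90*i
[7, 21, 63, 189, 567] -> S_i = 7*3^i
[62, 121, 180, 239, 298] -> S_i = 62 + 59*i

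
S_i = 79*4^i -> [79, 316, 1264, 5056, 20224]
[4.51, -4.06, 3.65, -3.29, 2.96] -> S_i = 4.51*(-0.90)^i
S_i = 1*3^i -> [1, 3, 9, 27, 81]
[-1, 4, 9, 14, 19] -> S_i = -1 + 5*i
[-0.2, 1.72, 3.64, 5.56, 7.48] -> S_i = -0.20 + 1.92*i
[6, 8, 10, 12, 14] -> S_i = 6 + 2*i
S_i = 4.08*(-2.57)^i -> [4.08, -10.49, 26.95, -69.26, 177.99]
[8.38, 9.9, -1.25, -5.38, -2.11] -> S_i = Random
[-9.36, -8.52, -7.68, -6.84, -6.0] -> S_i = -9.36 + 0.84*i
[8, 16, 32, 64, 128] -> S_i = 8*2^i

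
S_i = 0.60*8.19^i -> [0.6, 4.91, 40.25, 329.61, 2699.52]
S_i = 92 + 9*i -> [92, 101, 110, 119, 128]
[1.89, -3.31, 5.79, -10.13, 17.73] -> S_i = 1.89*(-1.75)^i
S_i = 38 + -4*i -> [38, 34, 30, 26, 22]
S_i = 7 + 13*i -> [7, 20, 33, 46, 59]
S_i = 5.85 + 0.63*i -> [5.85, 6.48, 7.11, 7.74, 8.37]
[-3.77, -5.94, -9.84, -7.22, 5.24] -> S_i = Random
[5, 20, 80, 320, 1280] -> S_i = 5*4^i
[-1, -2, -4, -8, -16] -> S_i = -1*2^i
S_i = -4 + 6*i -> [-4, 2, 8, 14, 20]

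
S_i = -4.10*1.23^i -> [-4.1, -5.04, -6.2, -7.63, -9.38]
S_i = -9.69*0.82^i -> [-9.69, -7.95, -6.52, -5.34, -4.38]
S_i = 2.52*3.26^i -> [2.52, 8.22, 26.78, 87.31, 284.62]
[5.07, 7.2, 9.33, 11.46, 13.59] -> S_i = 5.07 + 2.13*i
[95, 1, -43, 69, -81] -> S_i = Random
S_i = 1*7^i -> [1, 7, 49, 343, 2401]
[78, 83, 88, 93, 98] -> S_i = 78 + 5*i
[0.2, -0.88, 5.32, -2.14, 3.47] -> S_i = Random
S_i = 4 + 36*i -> [4, 40, 76, 112, 148]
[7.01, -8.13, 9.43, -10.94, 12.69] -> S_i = 7.01*(-1.16)^i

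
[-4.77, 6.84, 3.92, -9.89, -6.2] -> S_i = Random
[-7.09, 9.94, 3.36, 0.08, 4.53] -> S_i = Random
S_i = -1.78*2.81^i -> [-1.78, -5.0, -14.06, -39.49, -110.98]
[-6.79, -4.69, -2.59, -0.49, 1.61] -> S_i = -6.79 + 2.10*i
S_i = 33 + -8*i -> [33, 25, 17, 9, 1]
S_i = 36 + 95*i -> [36, 131, 226, 321, 416]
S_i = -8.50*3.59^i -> [-8.5, -30.52, -109.55, -393.28, -1411.88]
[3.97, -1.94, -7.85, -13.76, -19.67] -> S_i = 3.97 + -5.91*i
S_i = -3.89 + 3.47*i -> [-3.89, -0.42, 3.05, 6.52, 9.99]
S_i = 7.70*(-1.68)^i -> [7.7, -12.94, 21.73, -36.51, 61.34]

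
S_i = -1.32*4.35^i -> [-1.32, -5.74, -24.98, -108.65, -472.64]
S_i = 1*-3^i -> [1, -3, 9, -27, 81]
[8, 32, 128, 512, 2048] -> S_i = 8*4^i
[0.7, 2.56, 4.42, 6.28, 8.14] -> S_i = 0.70 + 1.86*i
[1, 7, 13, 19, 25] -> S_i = 1 + 6*i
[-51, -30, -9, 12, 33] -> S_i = -51 + 21*i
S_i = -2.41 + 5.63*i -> [-2.41, 3.22, 8.85, 14.48, 20.11]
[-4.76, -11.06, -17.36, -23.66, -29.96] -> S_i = -4.76 + -6.30*i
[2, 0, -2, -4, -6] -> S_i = 2 + -2*i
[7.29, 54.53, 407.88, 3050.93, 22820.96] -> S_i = 7.29*7.48^i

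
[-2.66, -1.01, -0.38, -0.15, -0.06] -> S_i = -2.66*0.38^i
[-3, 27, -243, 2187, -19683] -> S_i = -3*-9^i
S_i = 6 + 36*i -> [6, 42, 78, 114, 150]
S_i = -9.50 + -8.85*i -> [-9.5, -18.35, -27.2, -36.05, -44.9]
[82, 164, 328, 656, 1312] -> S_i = 82*2^i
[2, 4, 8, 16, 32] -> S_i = 2*2^i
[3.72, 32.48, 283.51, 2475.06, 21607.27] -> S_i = 3.72*8.73^i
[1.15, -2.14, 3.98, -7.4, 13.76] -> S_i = 1.15*(-1.86)^i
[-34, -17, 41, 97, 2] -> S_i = Random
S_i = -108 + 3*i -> [-108, -105, -102, -99, -96]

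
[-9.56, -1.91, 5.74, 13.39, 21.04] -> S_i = -9.56 + 7.65*i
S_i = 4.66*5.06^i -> [4.66, 23.58, 119.31, 603.72, 3054.84]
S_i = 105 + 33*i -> [105, 138, 171, 204, 237]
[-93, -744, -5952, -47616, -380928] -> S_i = -93*8^i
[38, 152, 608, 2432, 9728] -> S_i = 38*4^i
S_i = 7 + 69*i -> [7, 76, 145, 214, 283]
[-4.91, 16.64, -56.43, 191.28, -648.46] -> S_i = -4.91*(-3.39)^i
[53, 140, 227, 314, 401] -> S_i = 53 + 87*i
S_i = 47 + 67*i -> [47, 114, 181, 248, 315]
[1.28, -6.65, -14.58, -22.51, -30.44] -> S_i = 1.28 + -7.93*i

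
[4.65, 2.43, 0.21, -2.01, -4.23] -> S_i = 4.65 + -2.22*i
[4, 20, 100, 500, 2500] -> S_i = 4*5^i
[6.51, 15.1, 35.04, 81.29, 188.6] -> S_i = 6.51*2.32^i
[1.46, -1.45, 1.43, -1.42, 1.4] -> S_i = 1.46*(-0.99)^i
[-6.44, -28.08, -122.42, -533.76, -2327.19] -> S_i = -6.44*4.36^i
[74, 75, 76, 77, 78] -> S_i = 74 + 1*i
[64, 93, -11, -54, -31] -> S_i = Random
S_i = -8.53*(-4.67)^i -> [-8.53, 39.84, -186.03, 868.76, -4057.11]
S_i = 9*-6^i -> [9, -54, 324, -1944, 11664]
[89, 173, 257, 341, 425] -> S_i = 89 + 84*i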